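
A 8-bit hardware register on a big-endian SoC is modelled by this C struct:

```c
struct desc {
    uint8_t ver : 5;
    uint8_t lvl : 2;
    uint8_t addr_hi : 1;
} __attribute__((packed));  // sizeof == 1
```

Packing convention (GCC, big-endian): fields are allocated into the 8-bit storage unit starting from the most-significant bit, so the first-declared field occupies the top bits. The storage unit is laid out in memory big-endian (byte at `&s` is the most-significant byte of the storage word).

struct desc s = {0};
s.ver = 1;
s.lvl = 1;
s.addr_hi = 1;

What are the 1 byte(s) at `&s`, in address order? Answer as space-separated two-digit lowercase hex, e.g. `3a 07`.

0b

ver (5b) val=1 bits=0x1 at bit 3: 0x08
lvl (2b) val=1 bits=0x1 at bit 1: 0x0a
addr_hi (1b) val=1 bits=0x1 at bit 0: 0x0b
word = 0x0b → big-endian bytes:
  [0]=0x0b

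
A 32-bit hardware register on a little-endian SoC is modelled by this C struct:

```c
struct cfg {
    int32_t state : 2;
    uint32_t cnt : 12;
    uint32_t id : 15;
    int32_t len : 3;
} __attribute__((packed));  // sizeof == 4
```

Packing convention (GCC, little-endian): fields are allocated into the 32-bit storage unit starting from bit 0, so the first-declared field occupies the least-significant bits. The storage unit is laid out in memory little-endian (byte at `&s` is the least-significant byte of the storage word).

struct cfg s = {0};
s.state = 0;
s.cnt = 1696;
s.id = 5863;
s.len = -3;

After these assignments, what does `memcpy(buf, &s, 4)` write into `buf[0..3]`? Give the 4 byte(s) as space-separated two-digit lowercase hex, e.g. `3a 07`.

[0+:2] state=0 & 0x3 = 0x0; word=0x00000000
[2+:12] cnt=1696 & 0xfff = 0x6a0; word=0x00001a80
[14+:15] id=5863 & 0x7fff = 0x16e7; word=0x05b9da80
[29+:3] len=-3 & 0x7 = 0x5; word=0xa5b9da80
word = 0xa5b9da80 → little-endian bytes:
  [0]=0x80  [1]=0xda  [2]=0xb9  [3]=0xa5

80 da b9 a5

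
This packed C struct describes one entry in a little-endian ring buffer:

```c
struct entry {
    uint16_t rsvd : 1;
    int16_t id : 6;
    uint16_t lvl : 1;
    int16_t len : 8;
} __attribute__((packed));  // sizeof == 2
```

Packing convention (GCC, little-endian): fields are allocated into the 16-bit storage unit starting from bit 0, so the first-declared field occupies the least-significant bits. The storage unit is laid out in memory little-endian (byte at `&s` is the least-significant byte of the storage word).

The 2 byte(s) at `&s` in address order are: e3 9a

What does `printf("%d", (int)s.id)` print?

-15

[0]=0xe3 [1]=0x9a (little-endian) → word 0x9ae3
rsvd:1 @ bit 0 → (0x9ae3>>0)&0x1 = 0x1
id:6 @ bit 1 → (0x9ae3>>1)&0x3f = 0x31  ←
lvl:1 @ bit 7 → (0x9ae3>>7)&0x1 = 0x1
len:8 @ bit 8 → (0x9ae3>>8)&0xff = 0x9a
id signed 6b, MSB=1: 49 - 64 = -15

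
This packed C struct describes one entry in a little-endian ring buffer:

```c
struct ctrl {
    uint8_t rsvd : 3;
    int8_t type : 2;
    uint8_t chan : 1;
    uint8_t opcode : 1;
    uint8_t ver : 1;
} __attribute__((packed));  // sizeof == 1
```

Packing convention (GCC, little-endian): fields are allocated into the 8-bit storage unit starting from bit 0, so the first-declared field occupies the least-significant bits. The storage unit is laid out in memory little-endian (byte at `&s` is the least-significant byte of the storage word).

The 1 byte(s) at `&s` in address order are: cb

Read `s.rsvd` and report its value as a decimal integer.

3

[0]=0xcb (little-endian) → word 0xcb
rsvd:3 @ bit 0 → (0xcb>>0)&0x7 = 0x3  ←
type:2 @ bit 3 → (0xcb>>3)&0x3 = 0x1
chan:1 @ bit 5 → (0xcb>>5)&0x1 = 0x0
opcode:1 @ bit 6 → (0xcb>>6)&0x1 = 0x1
ver:1 @ bit 7 → (0xcb>>7)&0x1 = 0x1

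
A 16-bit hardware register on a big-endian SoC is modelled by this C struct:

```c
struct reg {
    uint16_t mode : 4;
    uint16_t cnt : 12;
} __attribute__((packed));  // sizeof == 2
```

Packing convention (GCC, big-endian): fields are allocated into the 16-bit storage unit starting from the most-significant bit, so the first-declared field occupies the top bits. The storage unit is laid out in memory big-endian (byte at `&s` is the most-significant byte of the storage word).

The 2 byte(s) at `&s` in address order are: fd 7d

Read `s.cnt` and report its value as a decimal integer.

[0]=0xfd [1]=0x7d (big-endian) → word 0xfd7d
mode [12+:4] = (word>>12) & 0xf = 15
cnt [0+:12] = (word>>0) & 0xfff = 3453  ←

3453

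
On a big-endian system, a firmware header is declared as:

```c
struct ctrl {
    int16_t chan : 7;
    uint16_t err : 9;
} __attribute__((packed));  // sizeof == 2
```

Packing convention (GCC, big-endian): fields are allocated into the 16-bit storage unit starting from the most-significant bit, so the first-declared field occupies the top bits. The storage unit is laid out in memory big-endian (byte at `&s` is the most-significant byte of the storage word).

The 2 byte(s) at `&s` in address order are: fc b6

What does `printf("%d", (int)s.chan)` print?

[0]=0xfc [1]=0xb6 (big-endian) → word 0xfcb6
chan:7 @ bit 9 → (0xfcb6>>9)&0x7f = 0x7e  ←
err:9 @ bit 0 → (0xfcb6>>0)&0x1ff = 0xb6
chan signed 7b, MSB=1: 126 - 128 = -2

-2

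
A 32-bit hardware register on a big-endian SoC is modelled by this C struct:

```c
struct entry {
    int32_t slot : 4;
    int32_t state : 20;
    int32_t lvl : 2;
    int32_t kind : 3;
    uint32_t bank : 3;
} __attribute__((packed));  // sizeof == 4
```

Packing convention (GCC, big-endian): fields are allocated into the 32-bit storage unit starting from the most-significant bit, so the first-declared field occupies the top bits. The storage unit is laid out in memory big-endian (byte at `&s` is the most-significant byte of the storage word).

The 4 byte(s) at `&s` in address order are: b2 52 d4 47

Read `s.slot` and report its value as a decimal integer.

-5

[0]=0xb2 [1]=0x52 [2]=0xd4 [3]=0x47 (big-endian) → word 0xb252d447
slot:4 @ bit 28 → (0xb252d447>>28)&0xf = 0xb  ←
state:20 @ bit 8 → (0xb252d447>>8)&0xfffff = 0x252d4
lvl:2 @ bit 6 → (0xb252d447>>6)&0x3 = 0x1
kind:3 @ bit 3 → (0xb252d447>>3)&0x7 = 0x0
bank:3 @ bit 0 → (0xb252d447>>0)&0x7 = 0x7
slot signed 4b, MSB=1: 11 - 16 = -5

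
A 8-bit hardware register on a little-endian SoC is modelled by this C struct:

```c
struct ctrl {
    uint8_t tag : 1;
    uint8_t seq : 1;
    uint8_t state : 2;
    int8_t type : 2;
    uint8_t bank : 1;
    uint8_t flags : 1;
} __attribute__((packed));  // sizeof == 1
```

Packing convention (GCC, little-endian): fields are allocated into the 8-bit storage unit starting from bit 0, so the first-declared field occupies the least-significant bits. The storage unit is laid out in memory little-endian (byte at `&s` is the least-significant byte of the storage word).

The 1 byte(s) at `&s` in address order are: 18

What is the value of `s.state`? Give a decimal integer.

[0]=0x18 (little-endian) → word 0x18
tag:1 @ bit 0 → (0x18>>0)&0x1 = 0x0
seq:1 @ bit 1 → (0x18>>1)&0x1 = 0x0
state:2 @ bit 2 → (0x18>>2)&0x3 = 0x2  ←
type:2 @ bit 4 → (0x18>>4)&0x3 = 0x1
bank:1 @ bit 6 → (0x18>>6)&0x1 = 0x0
flags:1 @ bit 7 → (0x18>>7)&0x1 = 0x0

2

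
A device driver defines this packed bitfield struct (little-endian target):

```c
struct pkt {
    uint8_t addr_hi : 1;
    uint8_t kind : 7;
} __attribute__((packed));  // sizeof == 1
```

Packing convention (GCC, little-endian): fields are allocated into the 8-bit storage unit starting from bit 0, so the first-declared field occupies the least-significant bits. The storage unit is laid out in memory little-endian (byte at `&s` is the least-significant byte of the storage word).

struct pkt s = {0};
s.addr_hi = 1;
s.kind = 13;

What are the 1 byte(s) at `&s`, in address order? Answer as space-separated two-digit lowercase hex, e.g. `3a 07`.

1b

[0+:1] addr_hi=1 & 0x1 = 0x1; word=0x01
[1+:7] kind=13 & 0x7f = 0xd; word=0x1b
word = 0x1b → little-endian bytes:
  [0]=0x1b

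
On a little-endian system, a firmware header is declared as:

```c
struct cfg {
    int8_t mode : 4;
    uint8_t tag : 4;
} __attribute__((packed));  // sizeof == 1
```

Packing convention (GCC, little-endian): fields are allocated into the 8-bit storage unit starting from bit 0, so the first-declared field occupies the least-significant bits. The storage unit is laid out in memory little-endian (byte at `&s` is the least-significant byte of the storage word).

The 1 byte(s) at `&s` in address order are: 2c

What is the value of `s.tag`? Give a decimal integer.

[0]=0x2c (little-endian) → word 0x2c
mode:4 @ bit 0 → (0x2c>>0)&0xf = 0xc
tag:4 @ bit 4 → (0x2c>>4)&0xf = 0x2  ←

2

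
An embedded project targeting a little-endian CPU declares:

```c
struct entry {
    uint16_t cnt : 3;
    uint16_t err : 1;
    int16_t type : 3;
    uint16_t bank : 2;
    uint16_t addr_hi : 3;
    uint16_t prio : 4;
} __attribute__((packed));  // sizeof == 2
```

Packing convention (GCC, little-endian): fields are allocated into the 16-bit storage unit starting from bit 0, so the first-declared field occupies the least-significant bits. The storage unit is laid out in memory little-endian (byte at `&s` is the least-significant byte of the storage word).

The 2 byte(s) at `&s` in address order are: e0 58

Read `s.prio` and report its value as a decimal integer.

[0]=0xe0 [1]=0x58 (little-endian) → word 0x58e0
cnt [0+:3] = (word>>0) & 0x7 = 0
err [3+:1] = (word>>3) & 0x1 = 0
type [4+:3] = (word>>4) & 0x7 = 6
bank [7+:2] = (word>>7) & 0x3 = 1
addr_hi [9+:3] = (word>>9) & 0x7 = 4
prio [12+:4] = (word>>12) & 0xf = 5  ←

5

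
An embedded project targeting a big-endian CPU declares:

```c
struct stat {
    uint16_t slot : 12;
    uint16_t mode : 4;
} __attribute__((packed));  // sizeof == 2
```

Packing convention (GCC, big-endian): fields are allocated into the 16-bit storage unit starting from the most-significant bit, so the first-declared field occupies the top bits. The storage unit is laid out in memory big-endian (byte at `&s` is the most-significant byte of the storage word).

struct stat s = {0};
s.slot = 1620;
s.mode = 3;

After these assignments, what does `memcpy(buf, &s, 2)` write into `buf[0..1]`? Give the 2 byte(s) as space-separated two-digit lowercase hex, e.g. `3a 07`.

slot:12 = 1620 → 0x654 << 4 → word 0x6540
mode:4 = 3 → 0x3 << 0 → word 0x6543
word = 0x6543 → big-endian bytes:
  [0]=0x65  [1]=0x43

65 43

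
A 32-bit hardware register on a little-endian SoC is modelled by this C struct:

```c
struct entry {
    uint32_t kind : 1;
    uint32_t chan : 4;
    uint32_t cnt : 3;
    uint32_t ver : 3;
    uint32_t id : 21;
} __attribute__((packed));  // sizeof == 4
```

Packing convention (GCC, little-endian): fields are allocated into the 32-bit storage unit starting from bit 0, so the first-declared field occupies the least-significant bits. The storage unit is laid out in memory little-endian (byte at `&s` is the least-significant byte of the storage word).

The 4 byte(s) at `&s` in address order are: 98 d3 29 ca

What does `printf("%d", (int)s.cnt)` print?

[0]=0x98 [1]=0xd3 [2]=0x29 [3]=0xca (little-endian) → word 0xca29d398
kind [0+:1] = (word>>0) & 0x1 = 0
chan [1+:4] = (word>>1) & 0xf = 12
cnt [5+:3] = (word>>5) & 0x7 = 4  ←
ver [8+:3] = (word>>8) & 0x7 = 3
id [11+:21] = (word>>11) & 0x1fffff = 1656122

4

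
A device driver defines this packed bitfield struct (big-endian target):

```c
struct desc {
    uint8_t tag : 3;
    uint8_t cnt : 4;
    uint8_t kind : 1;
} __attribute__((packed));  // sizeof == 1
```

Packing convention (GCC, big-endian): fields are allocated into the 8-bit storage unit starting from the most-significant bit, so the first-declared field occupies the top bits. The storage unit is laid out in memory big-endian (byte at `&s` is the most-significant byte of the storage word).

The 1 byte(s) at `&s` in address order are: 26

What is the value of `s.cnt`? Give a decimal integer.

3

[0]=0x26 (big-endian) → word 0x26
tag [5+:3] = (word>>5) & 0x7 = 1
cnt [1+:4] = (word>>1) & 0xf = 3  ←
kind [0+:1] = (word>>0) & 0x1 = 0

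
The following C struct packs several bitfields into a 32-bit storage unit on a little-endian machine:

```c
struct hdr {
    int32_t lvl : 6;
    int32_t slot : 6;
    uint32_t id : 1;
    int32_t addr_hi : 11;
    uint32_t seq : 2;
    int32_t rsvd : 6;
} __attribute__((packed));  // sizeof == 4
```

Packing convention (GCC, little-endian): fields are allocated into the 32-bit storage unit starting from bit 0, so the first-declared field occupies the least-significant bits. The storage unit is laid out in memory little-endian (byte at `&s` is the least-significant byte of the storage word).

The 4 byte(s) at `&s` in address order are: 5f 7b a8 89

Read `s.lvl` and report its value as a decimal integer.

[0]=0x5f [1]=0x7b [2]=0xa8 [3]=0x89 (little-endian) → word 0x89a87b5f
lvl [0+:6] = (word>>0) & 0x3f = 31  ←
slot [6+:6] = (word>>6) & 0x3f = 45
id [12+:1] = (word>>12) & 0x1 = 1
addr_hi [13+:11] = (word>>13) & 0x7ff = 1347
seq [24+:2] = (word>>24) & 0x3 = 1
rsvd [26+:6] = (word>>26) & 0x3f = 34
lvl signed 6b, MSB=0: value = 31

31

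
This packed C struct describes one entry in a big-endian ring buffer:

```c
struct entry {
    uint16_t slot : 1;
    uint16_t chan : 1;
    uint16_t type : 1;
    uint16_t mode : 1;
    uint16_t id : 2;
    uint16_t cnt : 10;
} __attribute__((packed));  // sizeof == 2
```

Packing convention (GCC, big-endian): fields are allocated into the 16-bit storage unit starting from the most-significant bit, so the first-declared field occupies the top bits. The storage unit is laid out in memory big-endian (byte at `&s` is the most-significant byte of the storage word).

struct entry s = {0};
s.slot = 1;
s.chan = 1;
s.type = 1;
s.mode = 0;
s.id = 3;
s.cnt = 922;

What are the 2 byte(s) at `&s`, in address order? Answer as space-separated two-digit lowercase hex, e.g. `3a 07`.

ef 9a

slot (1b) val=1 bits=0x1 at bit 15: 0x8000
chan (1b) val=1 bits=0x1 at bit 14: 0xc000
type (1b) val=1 bits=0x1 at bit 13: 0xe000
mode (1b) val=0 bits=0x0 at bit 12: 0xe000
id (2b) val=3 bits=0x3 at bit 10: 0xec00
cnt (10b) val=922 bits=0x39a at bit 0: 0xef9a
word = 0xef9a → big-endian bytes:
  [0]=0xef  [1]=0x9a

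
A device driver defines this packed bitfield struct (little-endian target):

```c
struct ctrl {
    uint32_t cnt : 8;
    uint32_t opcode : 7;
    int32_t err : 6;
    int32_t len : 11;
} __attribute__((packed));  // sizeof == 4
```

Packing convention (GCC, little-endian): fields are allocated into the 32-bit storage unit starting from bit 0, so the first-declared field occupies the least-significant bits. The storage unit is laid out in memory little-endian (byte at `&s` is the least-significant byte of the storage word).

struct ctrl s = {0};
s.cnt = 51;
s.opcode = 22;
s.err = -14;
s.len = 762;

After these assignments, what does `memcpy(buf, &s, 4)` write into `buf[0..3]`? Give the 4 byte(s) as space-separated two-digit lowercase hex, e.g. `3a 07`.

cnt:8 = 51 → 0x33 << 0 → word 0x00000033
opcode:7 = 22 → 0x16 << 8 → word 0x00001633
err:6 = -14 → 0x32 << 15 → word 0x00191633
len:11 = 762 → 0x2fa << 21 → word 0x5f591633
word = 0x5f591633 → little-endian bytes:
  [0]=0x33  [1]=0x16  [2]=0x59  [3]=0x5f

33 16 59 5f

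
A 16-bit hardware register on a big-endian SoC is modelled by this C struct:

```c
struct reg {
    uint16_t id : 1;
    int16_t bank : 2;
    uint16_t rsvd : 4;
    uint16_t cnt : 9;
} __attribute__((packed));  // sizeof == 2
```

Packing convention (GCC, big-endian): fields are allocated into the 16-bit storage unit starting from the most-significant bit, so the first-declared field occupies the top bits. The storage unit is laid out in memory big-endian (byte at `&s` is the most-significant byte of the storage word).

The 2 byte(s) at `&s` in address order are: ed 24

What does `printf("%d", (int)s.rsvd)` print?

[0]=0xed [1]=0x24 (big-endian) → word 0xed24
id [15+:1] = (word>>15) & 0x1 = 1
bank [13+:2] = (word>>13) & 0x3 = 3
rsvd [9+:4] = (word>>9) & 0xf = 6  ←
cnt [0+:9] = (word>>0) & 0x1ff = 292

6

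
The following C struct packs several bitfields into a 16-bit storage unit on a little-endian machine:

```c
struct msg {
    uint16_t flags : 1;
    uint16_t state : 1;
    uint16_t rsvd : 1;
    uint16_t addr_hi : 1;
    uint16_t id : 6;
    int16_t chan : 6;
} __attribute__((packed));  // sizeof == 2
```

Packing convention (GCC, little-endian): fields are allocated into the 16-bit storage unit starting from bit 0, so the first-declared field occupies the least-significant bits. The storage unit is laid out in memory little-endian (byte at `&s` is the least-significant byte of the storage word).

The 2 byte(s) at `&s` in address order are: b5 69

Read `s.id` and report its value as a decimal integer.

27

[0]=0xb5 [1]=0x69 (little-endian) → word 0x69b5
flags [0+:1] = (word>>0) & 0x1 = 1
state [1+:1] = (word>>1) & 0x1 = 0
rsvd [2+:1] = (word>>2) & 0x1 = 1
addr_hi [3+:1] = (word>>3) & 0x1 = 0
id [4+:6] = (word>>4) & 0x3f = 27  ←
chan [10+:6] = (word>>10) & 0x3f = 26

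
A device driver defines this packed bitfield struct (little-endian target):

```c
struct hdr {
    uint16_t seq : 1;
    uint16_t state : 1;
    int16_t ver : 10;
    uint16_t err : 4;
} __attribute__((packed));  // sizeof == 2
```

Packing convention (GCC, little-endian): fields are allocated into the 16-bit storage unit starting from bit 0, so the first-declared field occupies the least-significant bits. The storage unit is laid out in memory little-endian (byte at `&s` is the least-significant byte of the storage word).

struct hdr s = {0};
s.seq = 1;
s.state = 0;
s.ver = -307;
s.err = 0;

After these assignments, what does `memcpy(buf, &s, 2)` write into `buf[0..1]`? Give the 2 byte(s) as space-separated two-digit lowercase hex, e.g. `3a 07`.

35 0b

seq:1 = 1 → 0x1 << 0 → word 0x0001
state:1 = 0 → 0x0 << 1 → word 0x0001
ver:10 = -307 → 0x2cd << 2 → word 0x0b35
err:4 = 0 → 0x0 << 12 → word 0x0b35
word = 0x0b35 → little-endian bytes:
  [0]=0x35  [1]=0x0b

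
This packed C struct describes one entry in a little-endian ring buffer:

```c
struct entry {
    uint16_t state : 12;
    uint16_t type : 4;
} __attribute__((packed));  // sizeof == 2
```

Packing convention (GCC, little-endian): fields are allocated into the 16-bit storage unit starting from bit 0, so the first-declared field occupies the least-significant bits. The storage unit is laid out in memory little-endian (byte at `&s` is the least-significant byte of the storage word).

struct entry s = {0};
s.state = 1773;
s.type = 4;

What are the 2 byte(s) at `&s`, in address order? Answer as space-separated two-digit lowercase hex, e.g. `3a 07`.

ed 46

state (12b) val=1773 bits=0x6ed at bit 0: 0x06ed
type (4b) val=4 bits=0x4 at bit 12: 0x46ed
word = 0x46ed → little-endian bytes:
  [0]=0xed  [1]=0x46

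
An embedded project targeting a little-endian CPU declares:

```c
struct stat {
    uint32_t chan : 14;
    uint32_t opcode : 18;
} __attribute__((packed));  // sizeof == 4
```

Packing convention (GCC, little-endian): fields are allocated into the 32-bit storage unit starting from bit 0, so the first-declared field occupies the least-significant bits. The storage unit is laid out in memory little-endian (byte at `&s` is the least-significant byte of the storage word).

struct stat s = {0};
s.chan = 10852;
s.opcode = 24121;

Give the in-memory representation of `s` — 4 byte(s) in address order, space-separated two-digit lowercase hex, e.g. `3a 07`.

64 6a 8e 17

[0+:14] chan=10852 & 0x3fff = 0x2a64; word=0x00002a64
[14+:18] opcode=24121 & 0x3ffff = 0x5e39; word=0x178e6a64
word = 0x178e6a64 → little-endian bytes:
  [0]=0x64  [1]=0x6a  [2]=0x8e  [3]=0x17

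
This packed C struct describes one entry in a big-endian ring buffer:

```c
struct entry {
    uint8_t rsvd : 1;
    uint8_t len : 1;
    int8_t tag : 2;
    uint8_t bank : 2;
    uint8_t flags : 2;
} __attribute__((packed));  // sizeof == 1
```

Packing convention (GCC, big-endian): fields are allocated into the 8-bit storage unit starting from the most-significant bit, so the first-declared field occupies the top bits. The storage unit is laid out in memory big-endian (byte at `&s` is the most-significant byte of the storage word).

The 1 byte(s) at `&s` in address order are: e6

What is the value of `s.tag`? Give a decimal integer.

[0]=0xe6 (big-endian) → word 0xe6
rsvd [7+:1] = (word>>7) & 0x1 = 1
len [6+:1] = (word>>6) & 0x1 = 1
tag [4+:2] = (word>>4) & 0x3 = 2  ←
bank [2+:2] = (word>>2) & 0x3 = 1
flags [0+:2] = (word>>0) & 0x3 = 2
tag signed 2b, MSB=1: 2 - 4 = -2

-2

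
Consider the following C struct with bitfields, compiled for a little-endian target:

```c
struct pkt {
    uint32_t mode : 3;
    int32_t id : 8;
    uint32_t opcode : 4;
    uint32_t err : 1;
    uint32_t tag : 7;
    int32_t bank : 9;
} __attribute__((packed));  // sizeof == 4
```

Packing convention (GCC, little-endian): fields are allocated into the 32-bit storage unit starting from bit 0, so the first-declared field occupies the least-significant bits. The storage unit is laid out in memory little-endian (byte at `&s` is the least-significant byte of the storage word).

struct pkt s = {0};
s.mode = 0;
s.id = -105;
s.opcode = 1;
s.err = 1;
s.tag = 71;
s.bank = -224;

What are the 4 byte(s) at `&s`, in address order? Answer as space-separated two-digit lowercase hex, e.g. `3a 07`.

b8 8c 47 90

mode:3 = 0 → 0x0 << 0 → word 0x00000000
id:8 = -105 → 0x97 << 3 → word 0x000004b8
opcode:4 = 1 → 0x1 << 11 → word 0x00000cb8
err:1 = 1 → 0x1 << 15 → word 0x00008cb8
tag:7 = 71 → 0x47 << 16 → word 0x00478cb8
bank:9 = -224 → 0x120 << 23 → word 0x90478cb8
word = 0x90478cb8 → little-endian bytes:
  [0]=0xb8  [1]=0x8c  [2]=0x47  [3]=0x90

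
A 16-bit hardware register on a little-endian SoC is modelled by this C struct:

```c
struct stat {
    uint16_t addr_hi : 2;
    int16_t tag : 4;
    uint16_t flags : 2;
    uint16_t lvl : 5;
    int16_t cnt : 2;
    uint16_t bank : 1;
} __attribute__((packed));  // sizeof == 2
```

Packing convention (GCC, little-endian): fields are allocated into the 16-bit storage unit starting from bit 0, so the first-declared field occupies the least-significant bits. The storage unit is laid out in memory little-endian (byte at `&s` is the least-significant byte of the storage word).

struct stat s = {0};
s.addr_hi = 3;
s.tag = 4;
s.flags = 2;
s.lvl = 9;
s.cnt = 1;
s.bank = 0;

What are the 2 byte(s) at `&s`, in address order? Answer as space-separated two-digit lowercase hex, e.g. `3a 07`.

93 29

[0+:2] addr_hi=3 & 0x3 = 0x3; word=0x0003
[2+:4] tag=4 & 0xf = 0x4; word=0x0013
[6+:2] flags=2 & 0x3 = 0x2; word=0x0093
[8+:5] lvl=9 & 0x1f = 0x9; word=0x0993
[13+:2] cnt=1 & 0x3 = 0x1; word=0x2993
[15+:1] bank=0 & 0x1 = 0x0; word=0x2993
word = 0x2993 → little-endian bytes:
  [0]=0x93  [1]=0x29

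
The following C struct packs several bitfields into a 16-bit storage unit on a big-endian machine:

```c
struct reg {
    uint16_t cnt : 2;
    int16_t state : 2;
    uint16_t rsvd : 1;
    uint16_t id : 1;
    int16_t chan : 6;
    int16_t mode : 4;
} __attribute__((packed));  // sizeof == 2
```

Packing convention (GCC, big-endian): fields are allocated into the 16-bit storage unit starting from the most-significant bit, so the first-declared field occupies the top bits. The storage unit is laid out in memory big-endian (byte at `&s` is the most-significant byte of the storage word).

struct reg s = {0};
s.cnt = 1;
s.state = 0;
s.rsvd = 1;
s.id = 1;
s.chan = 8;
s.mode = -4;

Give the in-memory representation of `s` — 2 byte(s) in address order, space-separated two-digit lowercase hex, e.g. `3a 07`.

4c 8c

cnt:2 = 1 → 0x1 << 14 → word 0x4000
state:2 = 0 → 0x0 << 12 → word 0x4000
rsvd:1 = 1 → 0x1 << 11 → word 0x4800
id:1 = 1 → 0x1 << 10 → word 0x4c00
chan:6 = 8 → 0x8 << 4 → word 0x4c80
mode:4 = -4 → 0xc << 0 → word 0x4c8c
word = 0x4c8c → big-endian bytes:
  [0]=0x4c  [1]=0x8c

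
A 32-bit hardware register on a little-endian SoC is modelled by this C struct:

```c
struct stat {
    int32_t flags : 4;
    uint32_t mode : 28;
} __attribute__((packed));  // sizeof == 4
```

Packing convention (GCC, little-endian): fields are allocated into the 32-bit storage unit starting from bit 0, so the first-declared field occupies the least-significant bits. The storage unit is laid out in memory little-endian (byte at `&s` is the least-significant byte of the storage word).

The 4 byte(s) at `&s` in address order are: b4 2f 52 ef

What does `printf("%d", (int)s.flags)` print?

[0]=0xb4 [1]=0x2f [2]=0x52 [3]=0xef (little-endian) → word 0xef522fb4
flags:4 @ bit 0 → (0xef522fb4>>0)&0xf = 0x4  ←
mode:28 @ bit 4 → (0xef522fb4>>4)&0xfffffff = 0xef522fb
flags signed 4b, MSB=0: value = 4

4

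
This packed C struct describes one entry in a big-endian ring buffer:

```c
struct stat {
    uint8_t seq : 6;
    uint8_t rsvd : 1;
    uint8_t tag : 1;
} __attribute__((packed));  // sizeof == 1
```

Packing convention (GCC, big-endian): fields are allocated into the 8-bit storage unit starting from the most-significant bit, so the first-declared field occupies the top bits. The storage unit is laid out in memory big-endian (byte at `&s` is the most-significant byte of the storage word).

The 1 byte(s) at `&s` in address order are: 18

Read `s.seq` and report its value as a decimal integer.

6

[0]=0x18 (big-endian) → word 0x18
seq:6 @ bit 2 → (0x18>>2)&0x3f = 0x6  ←
rsvd:1 @ bit 1 → (0x18>>1)&0x1 = 0x0
tag:1 @ bit 0 → (0x18>>0)&0x1 = 0x0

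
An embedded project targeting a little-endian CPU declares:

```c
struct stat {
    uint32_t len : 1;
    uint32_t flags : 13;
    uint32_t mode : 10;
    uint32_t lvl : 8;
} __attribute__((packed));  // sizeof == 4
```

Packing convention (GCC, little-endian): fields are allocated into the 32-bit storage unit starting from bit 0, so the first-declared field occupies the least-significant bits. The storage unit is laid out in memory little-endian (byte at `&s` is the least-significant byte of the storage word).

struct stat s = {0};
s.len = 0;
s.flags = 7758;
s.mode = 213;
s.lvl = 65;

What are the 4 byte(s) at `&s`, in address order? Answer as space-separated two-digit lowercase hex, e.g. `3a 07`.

9c 7c 35 41

len (1b) val=0 bits=0x0 at bit 0: 0x00000000
flags (13b) val=7758 bits=0x1e4e at bit 1: 0x00003c9c
mode (10b) val=213 bits=0xd5 at bit 14: 0x00357c9c
lvl (8b) val=65 bits=0x41 at bit 24: 0x41357c9c
word = 0x41357c9c → little-endian bytes:
  [0]=0x9c  [1]=0x7c  [2]=0x35  [3]=0x41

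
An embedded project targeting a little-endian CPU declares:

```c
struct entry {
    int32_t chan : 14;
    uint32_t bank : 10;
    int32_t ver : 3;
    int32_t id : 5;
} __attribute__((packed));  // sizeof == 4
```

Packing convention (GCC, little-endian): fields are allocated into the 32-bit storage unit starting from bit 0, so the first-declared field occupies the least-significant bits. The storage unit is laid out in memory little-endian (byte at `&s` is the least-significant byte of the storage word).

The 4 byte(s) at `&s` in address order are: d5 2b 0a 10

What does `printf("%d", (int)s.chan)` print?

[0]=0xd5 [1]=0x2b [2]=0x0a [3]=0x10 (little-endian) → word 0x100a2bd5
chan:14 @ bit 0 → (0x100a2bd5>>0)&0x3fff = 0x2bd5  ←
bank:10 @ bit 14 → (0x100a2bd5>>14)&0x3ff = 0x28
ver:3 @ bit 24 → (0x100a2bd5>>24)&0x7 = 0x0
id:5 @ bit 27 → (0x100a2bd5>>27)&0x1f = 0x2
chan signed 14b, MSB=1: 11221 - 16384 = -5163

-5163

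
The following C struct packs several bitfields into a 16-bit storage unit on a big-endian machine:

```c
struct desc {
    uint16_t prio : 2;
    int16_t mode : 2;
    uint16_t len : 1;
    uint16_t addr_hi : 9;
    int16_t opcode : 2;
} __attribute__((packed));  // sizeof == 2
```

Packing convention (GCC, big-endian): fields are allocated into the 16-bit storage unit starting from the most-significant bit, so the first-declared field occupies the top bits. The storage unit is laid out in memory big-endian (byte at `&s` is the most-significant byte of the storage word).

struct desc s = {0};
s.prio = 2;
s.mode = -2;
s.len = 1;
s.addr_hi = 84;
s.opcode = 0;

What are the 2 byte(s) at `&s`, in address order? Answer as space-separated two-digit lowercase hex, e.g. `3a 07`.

a9 50

[14+:2] prio=2 & 0x3 = 0x2; word=0x8000
[12+:2] mode=-2 & 0x3 = 0x2; word=0xa000
[11+:1] len=1 & 0x1 = 0x1; word=0xa800
[2+:9] addr_hi=84 & 0x1ff = 0x54; word=0xa950
[0+:2] opcode=0 & 0x3 = 0x0; word=0xa950
word = 0xa950 → big-endian bytes:
  [0]=0xa9  [1]=0x50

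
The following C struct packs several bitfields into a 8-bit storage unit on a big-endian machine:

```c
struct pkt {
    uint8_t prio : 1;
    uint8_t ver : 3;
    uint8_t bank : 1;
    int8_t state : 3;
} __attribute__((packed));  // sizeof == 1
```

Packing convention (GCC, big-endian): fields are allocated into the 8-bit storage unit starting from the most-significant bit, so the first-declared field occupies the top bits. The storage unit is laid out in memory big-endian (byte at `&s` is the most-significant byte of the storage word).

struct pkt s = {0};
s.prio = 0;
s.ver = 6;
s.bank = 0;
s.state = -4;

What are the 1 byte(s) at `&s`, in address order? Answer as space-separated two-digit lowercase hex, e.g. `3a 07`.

64

[7+:1] prio=0 & 0x1 = 0x0; word=0x00
[4+:3] ver=6 & 0x7 = 0x6; word=0x60
[3+:1] bank=0 & 0x1 = 0x0; word=0x60
[0+:3] state=-4 & 0x7 = 0x4; word=0x64
word = 0x64 → big-endian bytes:
  [0]=0x64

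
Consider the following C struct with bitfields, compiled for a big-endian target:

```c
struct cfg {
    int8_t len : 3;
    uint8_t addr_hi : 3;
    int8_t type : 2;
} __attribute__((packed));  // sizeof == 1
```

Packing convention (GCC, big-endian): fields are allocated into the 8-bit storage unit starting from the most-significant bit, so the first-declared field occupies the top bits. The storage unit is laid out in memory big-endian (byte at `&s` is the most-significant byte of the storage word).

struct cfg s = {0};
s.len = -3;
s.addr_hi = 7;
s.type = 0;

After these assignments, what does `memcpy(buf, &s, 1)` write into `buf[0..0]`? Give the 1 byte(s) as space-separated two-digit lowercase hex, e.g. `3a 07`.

len:3 = -3 → 0x5 << 5 → word 0xa0
addr_hi:3 = 7 → 0x7 << 2 → word 0xbc
type:2 = 0 → 0x0 << 0 → word 0xbc
word = 0xbc → big-endian bytes:
  [0]=0xbc

bc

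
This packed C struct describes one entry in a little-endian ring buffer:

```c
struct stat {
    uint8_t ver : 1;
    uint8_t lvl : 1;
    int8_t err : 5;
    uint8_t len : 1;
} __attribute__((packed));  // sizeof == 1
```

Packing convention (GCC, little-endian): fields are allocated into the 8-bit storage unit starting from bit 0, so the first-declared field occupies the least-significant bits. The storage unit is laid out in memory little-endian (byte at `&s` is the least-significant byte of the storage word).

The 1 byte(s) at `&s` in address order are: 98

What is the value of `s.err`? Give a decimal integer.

6

[0]=0x98 (little-endian) → word 0x98
ver [0+:1] = (word>>0) & 0x1 = 0
lvl [1+:1] = (word>>1) & 0x1 = 0
err [2+:5] = (word>>2) & 0x1f = 6  ←
len [7+:1] = (word>>7) & 0x1 = 1
err signed 5b, MSB=0: value = 6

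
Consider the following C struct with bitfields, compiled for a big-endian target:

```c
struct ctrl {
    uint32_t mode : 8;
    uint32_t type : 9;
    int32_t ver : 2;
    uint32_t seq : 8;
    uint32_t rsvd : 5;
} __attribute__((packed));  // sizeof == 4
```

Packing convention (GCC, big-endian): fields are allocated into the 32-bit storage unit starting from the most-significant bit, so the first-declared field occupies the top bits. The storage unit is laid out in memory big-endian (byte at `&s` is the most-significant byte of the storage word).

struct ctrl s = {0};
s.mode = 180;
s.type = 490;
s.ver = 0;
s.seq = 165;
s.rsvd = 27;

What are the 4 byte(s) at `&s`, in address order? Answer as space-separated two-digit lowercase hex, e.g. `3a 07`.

mode:8 = 180 → 0xb4 << 24 → word 0xb4000000
type:9 = 490 → 0x1ea << 15 → word 0xb4f50000
ver:2 = 0 → 0x0 << 13 → word 0xb4f50000
seq:8 = 165 → 0xa5 << 5 → word 0xb4f514a0
rsvd:5 = 27 → 0x1b << 0 → word 0xb4f514bb
word = 0xb4f514bb → big-endian bytes:
  [0]=0xb4  [1]=0xf5  [2]=0x14  [3]=0xbb

b4 f5 14 bb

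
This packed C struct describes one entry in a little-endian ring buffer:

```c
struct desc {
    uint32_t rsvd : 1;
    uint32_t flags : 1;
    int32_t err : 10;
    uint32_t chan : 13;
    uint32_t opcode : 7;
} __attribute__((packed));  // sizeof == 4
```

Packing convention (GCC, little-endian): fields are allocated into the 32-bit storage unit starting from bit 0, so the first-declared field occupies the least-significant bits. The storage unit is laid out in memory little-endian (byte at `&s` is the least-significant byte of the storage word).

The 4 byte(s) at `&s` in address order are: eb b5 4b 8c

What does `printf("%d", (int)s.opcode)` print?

70

[0]=0xeb [1]=0xb5 [2]=0x4b [3]=0x8c (little-endian) → word 0x8c4bb5eb
rsvd [0+:1] = (word>>0) & 0x1 = 1
flags [1+:1] = (word>>1) & 0x1 = 1
err [2+:10] = (word>>2) & 0x3ff = 378
chan [12+:13] = (word>>12) & 0x1fff = 1211
opcode [25+:7] = (word>>25) & 0x7f = 70  ←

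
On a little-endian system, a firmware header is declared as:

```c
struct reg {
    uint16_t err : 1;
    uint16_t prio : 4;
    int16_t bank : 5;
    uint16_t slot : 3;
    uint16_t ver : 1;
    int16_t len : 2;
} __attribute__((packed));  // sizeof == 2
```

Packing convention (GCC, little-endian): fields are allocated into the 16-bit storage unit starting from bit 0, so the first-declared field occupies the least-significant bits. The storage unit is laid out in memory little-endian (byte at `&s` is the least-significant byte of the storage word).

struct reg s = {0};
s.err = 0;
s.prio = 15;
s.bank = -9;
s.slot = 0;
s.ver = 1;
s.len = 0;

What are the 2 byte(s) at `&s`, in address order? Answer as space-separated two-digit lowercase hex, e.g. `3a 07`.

fe 22

err:1 = 0 → 0x0 << 0 → word 0x0000
prio:4 = 15 → 0xf << 1 → word 0x001e
bank:5 = -9 → 0x17 << 5 → word 0x02fe
slot:3 = 0 → 0x0 << 10 → word 0x02fe
ver:1 = 1 → 0x1 << 13 → word 0x22fe
len:2 = 0 → 0x0 << 14 → word 0x22fe
word = 0x22fe → little-endian bytes:
  [0]=0xfe  [1]=0x22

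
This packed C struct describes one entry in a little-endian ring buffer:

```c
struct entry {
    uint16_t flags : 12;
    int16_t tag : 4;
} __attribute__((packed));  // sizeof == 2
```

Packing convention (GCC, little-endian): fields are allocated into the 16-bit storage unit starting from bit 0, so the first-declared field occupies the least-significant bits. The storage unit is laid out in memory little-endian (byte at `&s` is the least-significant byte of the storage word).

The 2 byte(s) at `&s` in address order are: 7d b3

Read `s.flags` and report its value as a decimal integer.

893

[0]=0x7d [1]=0xb3 (little-endian) → word 0xb37d
flags:12 @ bit 0 → (0xb37d>>0)&0xfff = 0x37d  ←
tag:4 @ bit 12 → (0xb37d>>12)&0xf = 0xb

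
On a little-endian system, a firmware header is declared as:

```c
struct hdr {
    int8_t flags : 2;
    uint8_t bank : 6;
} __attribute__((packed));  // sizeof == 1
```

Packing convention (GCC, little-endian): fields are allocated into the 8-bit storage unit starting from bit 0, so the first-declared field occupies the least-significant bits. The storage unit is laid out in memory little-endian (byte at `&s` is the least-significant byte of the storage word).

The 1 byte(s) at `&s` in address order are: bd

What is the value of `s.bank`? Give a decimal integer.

47

[0]=0xbd (little-endian) → word 0xbd
flags:2 @ bit 0 → (0xbd>>0)&0x3 = 0x1
bank:6 @ bit 2 → (0xbd>>2)&0x3f = 0x2f  ←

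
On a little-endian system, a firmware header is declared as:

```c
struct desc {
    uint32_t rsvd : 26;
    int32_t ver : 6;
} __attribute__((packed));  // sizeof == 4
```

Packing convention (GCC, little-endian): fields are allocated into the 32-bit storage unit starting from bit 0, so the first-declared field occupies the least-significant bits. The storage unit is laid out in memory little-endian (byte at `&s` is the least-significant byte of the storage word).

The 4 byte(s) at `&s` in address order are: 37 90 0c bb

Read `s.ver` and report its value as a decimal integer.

[0]=0x37 [1]=0x90 [2]=0x0c [3]=0xbb (little-endian) → word 0xbb0c9037
rsvd:26 @ bit 0 → (0xbb0c9037>>0)&0x3ffffff = 0x30c9037
ver:6 @ bit 26 → (0xbb0c9037>>26)&0x3f = 0x2e  ←
ver signed 6b, MSB=1: 46 - 64 = -18

-18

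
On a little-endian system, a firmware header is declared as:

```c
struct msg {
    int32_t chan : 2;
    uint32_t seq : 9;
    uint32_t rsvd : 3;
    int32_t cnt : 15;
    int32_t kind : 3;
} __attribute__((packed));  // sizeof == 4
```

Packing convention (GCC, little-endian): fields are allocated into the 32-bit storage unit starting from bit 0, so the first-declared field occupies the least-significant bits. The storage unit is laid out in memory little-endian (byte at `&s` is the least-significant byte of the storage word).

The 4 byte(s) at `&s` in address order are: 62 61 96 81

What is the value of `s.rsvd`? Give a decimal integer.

4

[0]=0x62 [1]=0x61 [2]=0x96 [3]=0x81 (little-endian) → word 0x81966162
chan:2 @ bit 0 → (0x81966162>>0)&0x3 = 0x2
seq:9 @ bit 2 → (0x81966162>>2)&0x1ff = 0x58
rsvd:3 @ bit 11 → (0x81966162>>11)&0x7 = 0x4  ←
cnt:15 @ bit 14 → (0x81966162>>14)&0x7fff = 0x659
kind:3 @ bit 29 → (0x81966162>>29)&0x7 = 0x4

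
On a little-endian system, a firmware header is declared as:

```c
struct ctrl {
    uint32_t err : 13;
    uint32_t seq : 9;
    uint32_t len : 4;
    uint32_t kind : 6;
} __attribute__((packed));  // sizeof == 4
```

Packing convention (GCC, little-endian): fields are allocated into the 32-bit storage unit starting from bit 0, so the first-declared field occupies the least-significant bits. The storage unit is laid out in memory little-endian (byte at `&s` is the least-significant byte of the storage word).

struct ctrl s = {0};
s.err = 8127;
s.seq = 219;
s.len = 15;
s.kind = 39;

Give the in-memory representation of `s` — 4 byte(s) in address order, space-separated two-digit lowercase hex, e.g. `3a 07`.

bf 7f db 9f

[0+:13] err=8127 & 0x1fff = 0x1fbf; word=0x00001fbf
[13+:9] seq=219 & 0x1ff = 0xdb; word=0x001b7fbf
[22+:4] len=15 & 0xf = 0xf; word=0x03db7fbf
[26+:6] kind=39 & 0x3f = 0x27; word=0x9fdb7fbf
word = 0x9fdb7fbf → little-endian bytes:
  [0]=0xbf  [1]=0x7f  [2]=0xdb  [3]=0x9f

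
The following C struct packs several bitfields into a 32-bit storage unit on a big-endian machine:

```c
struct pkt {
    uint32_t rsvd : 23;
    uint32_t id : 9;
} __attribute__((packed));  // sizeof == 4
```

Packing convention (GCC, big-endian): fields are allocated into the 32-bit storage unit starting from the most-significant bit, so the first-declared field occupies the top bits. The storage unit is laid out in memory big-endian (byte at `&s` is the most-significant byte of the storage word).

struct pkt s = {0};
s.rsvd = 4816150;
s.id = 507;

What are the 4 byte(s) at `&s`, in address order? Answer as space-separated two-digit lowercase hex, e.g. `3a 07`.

[9+:23] rsvd=4816150 & 0x7fffff = 0x497d16; word=0x92fa2c00
[0+:9] id=507 & 0x1ff = 0x1fb; word=0x92fa2dfb
word = 0x92fa2dfb → big-endian bytes:
  [0]=0x92  [1]=0xfa  [2]=0x2d  [3]=0xfb

92 fa 2d fb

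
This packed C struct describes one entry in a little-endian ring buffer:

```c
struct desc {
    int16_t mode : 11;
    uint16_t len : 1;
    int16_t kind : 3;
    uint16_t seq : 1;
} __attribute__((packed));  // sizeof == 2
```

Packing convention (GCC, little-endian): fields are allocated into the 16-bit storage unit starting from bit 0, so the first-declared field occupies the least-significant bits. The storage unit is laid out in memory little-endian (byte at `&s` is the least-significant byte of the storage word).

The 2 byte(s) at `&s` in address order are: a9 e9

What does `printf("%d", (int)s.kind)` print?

-2

[0]=0xa9 [1]=0xe9 (little-endian) → word 0xe9a9
mode:11 @ bit 0 → (0xe9a9>>0)&0x7ff = 0x1a9
len:1 @ bit 11 → (0xe9a9>>11)&0x1 = 0x1
kind:3 @ bit 12 → (0xe9a9>>12)&0x7 = 0x6  ←
seq:1 @ bit 15 → (0xe9a9>>15)&0x1 = 0x1
kind signed 3b, MSB=1: 6 - 8 = -2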